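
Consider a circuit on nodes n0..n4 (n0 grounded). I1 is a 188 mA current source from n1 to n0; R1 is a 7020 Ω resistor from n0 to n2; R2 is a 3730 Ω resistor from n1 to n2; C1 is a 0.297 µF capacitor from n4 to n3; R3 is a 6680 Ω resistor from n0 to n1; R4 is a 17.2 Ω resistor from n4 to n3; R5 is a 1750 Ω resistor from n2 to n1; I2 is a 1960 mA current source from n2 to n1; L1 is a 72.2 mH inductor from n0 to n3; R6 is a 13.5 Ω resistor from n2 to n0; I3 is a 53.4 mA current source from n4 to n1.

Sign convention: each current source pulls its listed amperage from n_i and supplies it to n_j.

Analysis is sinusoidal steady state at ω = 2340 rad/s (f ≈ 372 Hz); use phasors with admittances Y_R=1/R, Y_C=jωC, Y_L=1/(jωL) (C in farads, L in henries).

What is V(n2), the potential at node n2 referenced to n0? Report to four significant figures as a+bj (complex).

MNA unknowns: 4 node voltages V₁..V_4
I1: z[1]−=0.188, z[0]+=0.188
R1: Y=0.0001425+0.000j on G[0,2]
R2: Y=0.0002681+0.000j on G[1,2]
C1: Y=0.000+0.0006950j on G[4,3]
R3: Y=0.0001497+0.000j on G[0,1]
R4: Y=0.05814+0.000j on G[4,3]
R5: Y=0.0005714+0.000j on G[2,1]
I2: z[2]−=1.96, z[1]+=1.96
L1: Y=0.000-0.005919j on G[0,3]
R6: Y=0.07407+0.000j on G[2,0]
I3: z[4]−=0.0534, z[1]+=0.0534
solve → V1=1841+0.000j, V2=-5.526+0.000j, V3=0.000-9.022j, V4=-0.9183-9.011j

-5.526+0.000j V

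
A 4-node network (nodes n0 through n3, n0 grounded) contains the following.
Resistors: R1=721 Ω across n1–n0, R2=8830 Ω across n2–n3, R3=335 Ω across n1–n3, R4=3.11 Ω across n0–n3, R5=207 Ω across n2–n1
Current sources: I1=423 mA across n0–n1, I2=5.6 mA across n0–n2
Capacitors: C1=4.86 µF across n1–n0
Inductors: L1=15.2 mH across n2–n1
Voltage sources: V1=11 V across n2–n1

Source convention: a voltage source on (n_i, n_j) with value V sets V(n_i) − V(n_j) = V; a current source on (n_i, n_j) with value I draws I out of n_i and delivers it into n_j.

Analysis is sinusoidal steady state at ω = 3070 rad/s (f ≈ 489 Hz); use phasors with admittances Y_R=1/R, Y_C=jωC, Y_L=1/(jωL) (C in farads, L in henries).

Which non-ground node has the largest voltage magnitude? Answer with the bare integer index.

MNA unknowns: 3 node voltages V₁..V_3 plus 1 source current (V1)
R1: Y=0.001387+0.000j on G[1,0]
I1: z[0]−=0.423, z[1]+=0.423
R2: Y=0.0001133+0.000j on G[2,3]
C1: Y=0.000+0.01492j on G[1,0]
L1: Y=0.000-0.02143j on G[2,1]
I2: z[0]−=0.0056, z[2]+=0.0056
R3: Y=0.002985+0.000j on G[1,3]
R4: Y=0.3215+0.000j on G[0,3]
R5: Y=0.004831+0.000j on G[2,1]
V1: row V2−V1=11, i_V1 at 2,1
solve → V1=7.854-26.30j, V2=18.85-26.30j, V3=0.07879-0.2510j
aux → i_V1=-0.04967+0.2387j

2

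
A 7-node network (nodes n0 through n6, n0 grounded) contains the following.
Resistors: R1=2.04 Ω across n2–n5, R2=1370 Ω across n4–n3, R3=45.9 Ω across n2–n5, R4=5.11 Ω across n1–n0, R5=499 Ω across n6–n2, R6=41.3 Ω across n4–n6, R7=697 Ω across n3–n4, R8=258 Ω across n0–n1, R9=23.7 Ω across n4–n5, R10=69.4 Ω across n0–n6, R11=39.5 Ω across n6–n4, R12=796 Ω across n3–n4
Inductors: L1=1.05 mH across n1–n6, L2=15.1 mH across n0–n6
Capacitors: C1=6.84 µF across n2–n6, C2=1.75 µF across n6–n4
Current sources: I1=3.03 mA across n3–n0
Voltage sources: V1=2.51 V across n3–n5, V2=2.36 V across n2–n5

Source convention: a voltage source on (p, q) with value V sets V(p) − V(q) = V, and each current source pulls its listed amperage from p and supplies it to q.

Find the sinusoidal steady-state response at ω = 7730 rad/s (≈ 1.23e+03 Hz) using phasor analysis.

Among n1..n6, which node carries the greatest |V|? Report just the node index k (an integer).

5

Element admittances at ω=7730 rad/s:
  Y(R1) = 0.4902+0.000j S between n2,n5
  Y(R2) = 0.0007299+0.000j S between n4,n3
  Y(R3) = 0.02179+0.000j S between n2,n5
  Y(L1) = 0.000-0.1232j S between n1,n6
  Y(R4) = 0.1957+0.000j S between n1,n0
  Y(L2) = 0.000-0.008567j S between n0,n6
  Y(R5) = 0.002004+0.000j S between n6,n2
  Y(R6) = 0.02421+0.000j S between n4,n6
  Y(R7) = 0.001435+0.000j S between n3,n4
  Y(C1) = 0.000+0.05287j S between n2,n6
  Y(R8) = 0.003876+0.000j S between n0,n1
  Y(R9) = 0.04219+0.000j S between n4,n5
  I1: injects 0.00303 A into n0 (from n3)
  Y(C2) = 0.000+0.01353j S between n6,n4
  Y(R10) = 0.01441+0.000j S between n0,n6
  Y(R11) = 0.02532+0.000j S between n6,n4
  Y(R12) = 0.001256+0.000j S between n3,n4
  V1: constraint V(n3)−V(n5) = 2.51
  V2: constraint V(n2)−V(n5) = 2.36
Assemble and solve the 8×8 MNA system:
  V(n1)=-0.01324+0.0008585j  V(n2)=0.4223-0.7009j  V(n3)=0.5723-0.7009j  V(n4)=-0.8754-0.2244j  V(n5)=-1.938-0.7009j  V(n6)=-0.01463-0.02059j
  i(V1)=-0.007982+0.001630j  i(V2)=-1.245-0.02174j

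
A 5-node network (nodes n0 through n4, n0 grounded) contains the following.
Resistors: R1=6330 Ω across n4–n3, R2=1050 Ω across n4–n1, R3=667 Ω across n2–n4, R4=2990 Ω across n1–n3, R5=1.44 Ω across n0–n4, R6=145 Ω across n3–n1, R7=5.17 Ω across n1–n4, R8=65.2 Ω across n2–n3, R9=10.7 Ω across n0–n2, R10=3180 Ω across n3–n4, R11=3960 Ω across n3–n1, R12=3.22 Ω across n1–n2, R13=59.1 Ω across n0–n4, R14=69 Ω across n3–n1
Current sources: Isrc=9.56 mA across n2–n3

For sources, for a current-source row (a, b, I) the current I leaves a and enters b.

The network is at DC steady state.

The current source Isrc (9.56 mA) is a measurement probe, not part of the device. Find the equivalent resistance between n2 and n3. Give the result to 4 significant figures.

R_eq = 27.39 Ω

Element admittances at DC:
  Y(R1) = 0.0001580 S between n4,n3
  Y(R2) = 0.0009524 S between n4,n1
  Y(R3) = 0.001499 S between n2,n4
  Y(R4) = 0.0003344 S between n1,n3
  Y(R5) = 0.6944 S between n0,n4
  Y(R6) = 0.006897 S between n3,n1
  Y(R7) = 0.1934 S between n1,n4
  Y(R8) = 0.01534 S between n2,n3
  Y(R9) = 0.09346 S between n0,n2
  Y(R10) = 0.0003145 S between n3,n4
  Y(R11) = 0.0002525 S between n3,n1
  Y(R12) = 0.3106 S between n1,n2
  Y(R13) = 0.01692 S between n0,n4
  Y(R14) = 0.01449 S between n3,n1
  Isrc: injects 0.00956 A into n3 (from n2)
Assemble and solve the 4×4 MNA system:
  V(n1)=0.005338  V(n2)=-0.009580  V(n3)=0.2522  V(n4)=0.001259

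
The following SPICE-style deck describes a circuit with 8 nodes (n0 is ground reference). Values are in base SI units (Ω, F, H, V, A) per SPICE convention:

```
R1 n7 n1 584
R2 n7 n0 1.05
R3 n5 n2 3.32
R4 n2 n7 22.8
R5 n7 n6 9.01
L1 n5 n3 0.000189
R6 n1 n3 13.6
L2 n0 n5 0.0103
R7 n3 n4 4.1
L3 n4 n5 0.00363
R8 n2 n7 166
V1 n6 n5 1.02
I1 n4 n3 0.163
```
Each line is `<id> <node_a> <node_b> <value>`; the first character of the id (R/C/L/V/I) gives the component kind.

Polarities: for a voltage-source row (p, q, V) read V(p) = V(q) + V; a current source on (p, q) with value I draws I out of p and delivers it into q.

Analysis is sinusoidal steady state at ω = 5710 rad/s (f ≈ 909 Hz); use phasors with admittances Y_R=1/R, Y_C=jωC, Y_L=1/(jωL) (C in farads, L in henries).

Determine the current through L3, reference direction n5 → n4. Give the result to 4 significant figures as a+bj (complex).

Element admittances at ω=5710 rad/s:
  Y(R1) = 0.001712+0.000j S between n7,n1
  Y(R2) = 0.9524+0.000j S between n7,n0
  Y(R3) = 0.3012+0.000j S between n5,n2
  Y(R4) = 0.04386+0.000j S between n2,n7
  Y(R5) = 0.1110+0.000j S between n7,n6
  Y(L1) = 0.000-0.9266j S between n5,n3
  Y(R6) = 0.07353+0.000j S between n1,n3
  Y(L2) = 0.000-0.01700j S between n0,n5
  Y(R7) = 0.2439+0.000j S between n3,n4
  Y(L3) = 0.000-0.04825j S between n4,n5
  Y(R8) = 0.006024+0.000j S between n2,n7
  V1: constraint V(n6)−V(n5) = 1.02
  I1: injects 0.163 A into n3 (from n4)
Assemble and solve the 8×8 MNA system:
  V(n1)=-0.6695-0.08248j  V(n2)=-0.6149-0.08014j  V(n3)=-0.6851-0.08411j  V(n4)=-1.331-0.2055j  V(n5)=-0.7170-0.09129j  V(n6)=0.3030-0.09129j  V(n7)=0.001630-0.01280j
  i(V1)=-0.03345+0.008712j

0.005512-0.02962j A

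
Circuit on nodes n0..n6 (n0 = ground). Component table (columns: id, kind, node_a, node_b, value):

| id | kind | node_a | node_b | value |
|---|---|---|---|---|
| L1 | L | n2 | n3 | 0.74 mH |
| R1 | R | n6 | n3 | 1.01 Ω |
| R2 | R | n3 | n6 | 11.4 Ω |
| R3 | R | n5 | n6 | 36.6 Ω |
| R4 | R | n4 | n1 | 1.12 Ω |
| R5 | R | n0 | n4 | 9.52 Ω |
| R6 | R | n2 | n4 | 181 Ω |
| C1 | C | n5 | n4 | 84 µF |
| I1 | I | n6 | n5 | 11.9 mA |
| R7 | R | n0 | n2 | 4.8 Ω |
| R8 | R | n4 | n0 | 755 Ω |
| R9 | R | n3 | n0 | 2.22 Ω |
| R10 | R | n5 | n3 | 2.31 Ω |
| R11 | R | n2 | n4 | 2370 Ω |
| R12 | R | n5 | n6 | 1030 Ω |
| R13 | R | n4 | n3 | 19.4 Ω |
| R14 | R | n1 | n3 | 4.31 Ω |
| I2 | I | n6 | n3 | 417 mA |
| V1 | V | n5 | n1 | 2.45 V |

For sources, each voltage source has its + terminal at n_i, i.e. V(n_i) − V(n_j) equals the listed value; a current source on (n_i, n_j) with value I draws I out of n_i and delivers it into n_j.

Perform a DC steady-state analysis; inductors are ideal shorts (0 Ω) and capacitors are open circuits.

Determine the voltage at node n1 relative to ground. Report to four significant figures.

Element admittances at DC:
  L1: short n2↔n3 (DC inductor)
  Y(R1) = 0.9901 S between n6,n3
  Y(R2) = 0.08772 S between n3,n6
  Y(R3) = 0.02732 S between n5,n6
  Y(R4) = 0.8929 S between n4,n1
  Y(R5) = 0.1050 S between n0,n4
  Y(R6) = 0.005525 S between n2,n4
  Y(C1) = 0.000 S between n5,n4
  I1: injects 0.0119 A into n5 (from n6)
  Y(R7) = 0.2083 S between n0,n2
  Y(R8) = 0.001325 S between n4,n0
  Y(R9) = 0.4505 S between n3,n0
  Y(R10) = 0.4329 S between n5,n3
  Y(R11) = 0.0004219 S between n2,n4
  Y(R12) = 0.0009709 S between n5,n6
  Y(R13) = 0.05155 S between n4,n3
  Y(R14) = 0.2320 S between n1,n3
  I2: injects 0.417 A into n3 (from n6)
  V1: constraint V(n5)−V(n1) = 2.45
Assemble and solve the 8×8 MNA system:
  V(n1)=-1.211  V(n2)=0.1637  V(n3)=0.1637  V(n4)=-1.014  V(n5)=1.239  V(n6)=-0.1965
  i(L1)=-0.04111  i(V1)=-0.4944

-1.211 V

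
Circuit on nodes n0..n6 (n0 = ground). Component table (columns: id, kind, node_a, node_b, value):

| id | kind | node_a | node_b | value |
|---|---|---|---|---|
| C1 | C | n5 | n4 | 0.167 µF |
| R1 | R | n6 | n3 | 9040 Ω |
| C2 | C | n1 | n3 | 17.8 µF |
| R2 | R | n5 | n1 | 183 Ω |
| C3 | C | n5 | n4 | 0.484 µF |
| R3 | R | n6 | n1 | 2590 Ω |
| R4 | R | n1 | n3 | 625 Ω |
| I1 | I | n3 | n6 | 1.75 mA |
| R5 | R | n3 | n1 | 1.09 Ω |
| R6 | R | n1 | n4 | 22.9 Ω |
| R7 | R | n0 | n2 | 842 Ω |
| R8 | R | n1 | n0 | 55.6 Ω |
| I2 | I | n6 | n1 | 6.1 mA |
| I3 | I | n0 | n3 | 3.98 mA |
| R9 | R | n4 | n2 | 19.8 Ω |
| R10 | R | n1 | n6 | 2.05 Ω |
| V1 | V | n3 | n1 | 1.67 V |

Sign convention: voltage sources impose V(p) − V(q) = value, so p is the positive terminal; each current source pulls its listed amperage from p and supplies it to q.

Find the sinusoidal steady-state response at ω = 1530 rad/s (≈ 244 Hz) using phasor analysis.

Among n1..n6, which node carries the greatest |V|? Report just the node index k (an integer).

Apply KCL at each of the 6 non-ground nodes and solve the resulting linear system.
Node n1: branches {C2, R2, R3, R4, R5, R6, R8, I2, R10, V1} → V_1 = 0.2082-6.977e-06j
Node n2: branches {R7, R9} → V_2 = 0.1982+0.0001057j
Node n3: branches {R1, C2, R4, I1, R5, I3, V1} → V_3 = 1.878-6.977e-06j
Node n4: branches {C1, C3, R6, R9} → V_4 = 0.2028+0.0001081j
Node n5: branches {C1, R2, C3} → V_5 = 0.2080-0.0009498j
Node n6: branches {R1, R3, I1, I2, R10} → V_6 = 0.1997-6.977e-06j
Source currents: i(V1)=-1.533-0.04548j

3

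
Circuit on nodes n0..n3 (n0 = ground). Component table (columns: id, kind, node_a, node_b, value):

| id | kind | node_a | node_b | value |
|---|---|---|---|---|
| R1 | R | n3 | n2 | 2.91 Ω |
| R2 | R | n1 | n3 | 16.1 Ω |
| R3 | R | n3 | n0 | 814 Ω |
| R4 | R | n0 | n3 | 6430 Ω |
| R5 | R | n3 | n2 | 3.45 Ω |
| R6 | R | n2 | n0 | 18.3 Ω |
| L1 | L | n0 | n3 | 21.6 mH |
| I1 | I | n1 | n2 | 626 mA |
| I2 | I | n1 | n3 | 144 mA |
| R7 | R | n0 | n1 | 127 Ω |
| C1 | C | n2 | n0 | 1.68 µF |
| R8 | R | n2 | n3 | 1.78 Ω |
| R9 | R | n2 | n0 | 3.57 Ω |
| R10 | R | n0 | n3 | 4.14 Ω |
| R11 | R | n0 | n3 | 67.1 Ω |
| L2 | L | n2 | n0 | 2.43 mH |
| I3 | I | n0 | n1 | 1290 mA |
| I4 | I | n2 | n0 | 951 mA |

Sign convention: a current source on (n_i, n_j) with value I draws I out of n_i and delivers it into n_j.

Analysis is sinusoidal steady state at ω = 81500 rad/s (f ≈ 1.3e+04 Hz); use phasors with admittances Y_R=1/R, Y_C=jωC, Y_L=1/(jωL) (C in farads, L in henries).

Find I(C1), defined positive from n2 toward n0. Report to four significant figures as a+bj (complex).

0.009513+0.04010j A

Apply KCL at each of the 3 non-ground nodes and solve the resulting linear system.
Node n1: branches {R2, I1, I2, R7, I3} → V_1 = 8.011-0.05025j
Node n2: branches {R1, R5, R6, I1, C1, R8, R9, L2, I4} → V_2 = 0.2929-0.06948j
Node n3: branches {R1, R2, R3, R4, R5, L1, I2, R8, R10, R11} → V_3 = 0.6545-0.05662j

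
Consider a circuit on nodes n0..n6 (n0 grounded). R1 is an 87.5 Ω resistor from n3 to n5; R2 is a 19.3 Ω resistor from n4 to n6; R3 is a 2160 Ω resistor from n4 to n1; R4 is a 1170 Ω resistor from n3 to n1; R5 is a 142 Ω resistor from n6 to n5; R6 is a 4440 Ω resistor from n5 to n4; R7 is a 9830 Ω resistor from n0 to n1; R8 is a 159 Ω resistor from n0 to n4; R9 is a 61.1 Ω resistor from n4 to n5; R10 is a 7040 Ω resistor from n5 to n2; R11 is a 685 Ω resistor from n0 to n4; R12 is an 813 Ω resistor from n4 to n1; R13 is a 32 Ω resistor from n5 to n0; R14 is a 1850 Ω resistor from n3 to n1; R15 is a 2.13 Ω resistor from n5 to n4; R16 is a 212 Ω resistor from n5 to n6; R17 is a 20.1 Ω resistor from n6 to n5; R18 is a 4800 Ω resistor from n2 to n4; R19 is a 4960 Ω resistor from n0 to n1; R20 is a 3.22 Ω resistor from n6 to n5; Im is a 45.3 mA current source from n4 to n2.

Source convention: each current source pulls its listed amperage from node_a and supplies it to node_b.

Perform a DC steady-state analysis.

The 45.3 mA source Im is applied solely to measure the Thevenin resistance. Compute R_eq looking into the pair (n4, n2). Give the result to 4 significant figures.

Apply KCL at each of the 6 non-ground nodes and solve the resulting linear system.
Node n1: branches {R3, R4, R7, R12, R14, R19} → V_1 = -0.01160
Node n2: branches {R10, R18, Im} → V_2 = 129.3
Node n3: branches {R1, R4, R14} → V_3 = 0.004857
Node n4: branches {R2, R3, R6, R8, R9, R11, R12, R15, R18, Im} → V_4 = -0.02723
Node n5: branches {R1, R5, R6, R9, R10, R13, R15, R16, R17, R20} → V_5 = 0.006865
Node n6: branches {R2, R5, R16, R17, R20} → V_6 = 0.002697

R_eq = 2854. Ω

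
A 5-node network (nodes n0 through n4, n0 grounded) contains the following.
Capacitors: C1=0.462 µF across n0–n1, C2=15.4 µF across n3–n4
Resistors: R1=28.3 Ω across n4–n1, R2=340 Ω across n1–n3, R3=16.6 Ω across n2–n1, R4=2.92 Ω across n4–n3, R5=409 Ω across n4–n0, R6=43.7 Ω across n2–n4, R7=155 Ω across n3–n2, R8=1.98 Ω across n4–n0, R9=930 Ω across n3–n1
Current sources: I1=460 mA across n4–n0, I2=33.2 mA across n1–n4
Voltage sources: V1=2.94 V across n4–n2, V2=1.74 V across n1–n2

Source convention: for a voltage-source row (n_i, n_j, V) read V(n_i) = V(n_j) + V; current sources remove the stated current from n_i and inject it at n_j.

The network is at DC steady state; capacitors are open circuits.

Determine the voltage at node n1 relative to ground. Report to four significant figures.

-2.106 V

Element admittances at DC:
  Y(C1) = 0.000 S between n0,n1
  Y(R1) = 0.03534 S between n4,n1
  Y(R2) = 0.002941 S between n1,n3
  Y(R3) = 0.06024 S between n2,n1
  Y(R4) = 0.3425 S between n4,n3
  Y(C2) = 0.000 S between n3,n4
  I1: injects 0.46 A into n0 (from n4)
  Y(R5) = 0.002445 S between n4,n0
  Y(R6) = 0.02288 S between n2,n4
  Y(R7) = 0.006452 S between n3,n2
  Y(R8) = 0.5051 S between n4,n0
  Y(R9) = 0.001075 S between n3,n1
  I2: injects 0.0332 A into n4 (from n1)
  V1: constraint V(n4)−V(n2) = 2.94
  V2: constraint V(n1)−V(n2) = 1.74
Assemble and solve the 6×6 MNA system:
  V(n1)=-2.106  V(n2)=-3.846  V(n3)=-0.9738  V(n4)=-0.9064
  i(V1)=-0.09956  i(V2)=-0.09107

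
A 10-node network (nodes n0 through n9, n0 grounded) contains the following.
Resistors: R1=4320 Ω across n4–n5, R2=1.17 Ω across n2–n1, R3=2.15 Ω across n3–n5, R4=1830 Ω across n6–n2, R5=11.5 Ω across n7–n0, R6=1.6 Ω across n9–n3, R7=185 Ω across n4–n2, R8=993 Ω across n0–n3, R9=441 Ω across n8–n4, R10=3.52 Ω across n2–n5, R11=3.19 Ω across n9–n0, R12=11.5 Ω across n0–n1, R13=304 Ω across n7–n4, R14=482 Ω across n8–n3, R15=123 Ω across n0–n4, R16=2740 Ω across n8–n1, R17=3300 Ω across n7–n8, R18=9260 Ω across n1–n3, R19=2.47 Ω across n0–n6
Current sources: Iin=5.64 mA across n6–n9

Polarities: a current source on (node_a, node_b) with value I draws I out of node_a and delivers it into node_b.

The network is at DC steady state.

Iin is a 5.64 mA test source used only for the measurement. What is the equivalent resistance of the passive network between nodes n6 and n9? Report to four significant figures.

R_eq = 5.188 Ω

Element admittances at DC:
  Y(R1) = 0.0002315 S between n4,n5
  Y(R2) = 0.8547 S between n2,n1
  Y(R3) = 0.4651 S between n3,n5
  Y(R4) = 0.0005464 S between n6,n2
  Y(R5) = 0.08696 S between n7,n0
  Y(R6) = 0.6250 S between n9,n3
  Y(R7) = 0.005405 S between n4,n2
  Y(R8) = 0.001007 S between n0,n3
  Y(R9) = 0.002268 S between n8,n4
  Y(R10) = 0.2841 S between n2,n5
  Y(R11) = 0.3135 S between n9,n0
  Y(R12) = 0.08696 S between n0,n1
  Y(R13) = 0.003289 S between n7,n4
  Y(R14) = 0.002075 S between n8,n3
  Y(R15) = 0.008130 S between n0,n4
  Y(R16) = 0.0003650 S between n8,n1
  Y(R17) = 0.0003030 S between n7,n8
  Y(R18) = 0.0001080 S between n1,n3
  Y(R19) = 0.4049 S between n0,n6
  Iin: injects 0.00564 A into n9 (from n6)
Assemble and solve the 9×9 MNA system:
  V(n1)=0.008649  V(n2)=0.009529  V(n3)=0.01404  V(n4)=0.003801  V(n5)=0.01233  V(n6)=-0.01390  V(n7)=0.0001654  V(n8)=0.008175  V(n9)=0.01536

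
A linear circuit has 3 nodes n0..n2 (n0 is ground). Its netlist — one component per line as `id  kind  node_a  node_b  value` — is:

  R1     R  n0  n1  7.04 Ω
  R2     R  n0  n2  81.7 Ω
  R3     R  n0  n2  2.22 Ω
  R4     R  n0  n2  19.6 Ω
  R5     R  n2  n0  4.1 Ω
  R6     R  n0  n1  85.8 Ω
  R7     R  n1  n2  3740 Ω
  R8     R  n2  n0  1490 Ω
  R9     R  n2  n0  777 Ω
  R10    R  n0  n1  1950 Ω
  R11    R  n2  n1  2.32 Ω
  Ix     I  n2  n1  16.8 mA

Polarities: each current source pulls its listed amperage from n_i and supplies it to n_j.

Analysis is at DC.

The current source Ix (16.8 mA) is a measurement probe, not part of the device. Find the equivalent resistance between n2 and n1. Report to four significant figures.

R_eq = 1.787 Ω

Element admittances at DC:
  Y(R1) = 0.1420 S between n0,n1
  Y(R2) = 0.01224 S between n0,n2
  Y(R3) = 0.4505 S between n0,n2
  Y(R4) = 0.05102 S between n0,n2
  Y(R5) = 0.2439 S between n2,n0
  Y(R6) = 0.01166 S between n0,n1
  Y(R7) = 0.0002674 S between n1,n2
  Y(R8) = 0.0006711 S between n2,n0
  Y(R9) = 0.001287 S between n2,n0
  Y(R10) = 0.0005128 S between n0,n1
  Y(R11) = 0.4310 S between n2,n1
  Ix: injects 0.0168 A into n1 (from n2)
Assemble and solve the 2×2 MNA system:
  V(n1)=0.02496  V(n2)=-0.005068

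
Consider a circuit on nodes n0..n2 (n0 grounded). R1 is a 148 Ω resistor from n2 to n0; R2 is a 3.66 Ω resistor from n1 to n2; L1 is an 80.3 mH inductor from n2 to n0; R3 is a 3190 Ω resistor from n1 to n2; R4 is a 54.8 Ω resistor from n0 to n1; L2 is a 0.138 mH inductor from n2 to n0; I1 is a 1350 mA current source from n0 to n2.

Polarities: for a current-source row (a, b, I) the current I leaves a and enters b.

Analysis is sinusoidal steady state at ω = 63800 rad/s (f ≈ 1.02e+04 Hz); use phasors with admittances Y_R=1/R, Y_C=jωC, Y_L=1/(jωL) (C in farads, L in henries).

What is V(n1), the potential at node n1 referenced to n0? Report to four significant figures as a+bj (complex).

Apply KCL at each of the 2 non-ground nodes and solve the resulting linear system.
Node n1: branches {R2, R3, R4} → V_1 = 2.235+10.65j
Node n2: branches {R1, R2, L1, R3, L2, I1} → V_2 = 2.384+11.37j

2.235+10.65j V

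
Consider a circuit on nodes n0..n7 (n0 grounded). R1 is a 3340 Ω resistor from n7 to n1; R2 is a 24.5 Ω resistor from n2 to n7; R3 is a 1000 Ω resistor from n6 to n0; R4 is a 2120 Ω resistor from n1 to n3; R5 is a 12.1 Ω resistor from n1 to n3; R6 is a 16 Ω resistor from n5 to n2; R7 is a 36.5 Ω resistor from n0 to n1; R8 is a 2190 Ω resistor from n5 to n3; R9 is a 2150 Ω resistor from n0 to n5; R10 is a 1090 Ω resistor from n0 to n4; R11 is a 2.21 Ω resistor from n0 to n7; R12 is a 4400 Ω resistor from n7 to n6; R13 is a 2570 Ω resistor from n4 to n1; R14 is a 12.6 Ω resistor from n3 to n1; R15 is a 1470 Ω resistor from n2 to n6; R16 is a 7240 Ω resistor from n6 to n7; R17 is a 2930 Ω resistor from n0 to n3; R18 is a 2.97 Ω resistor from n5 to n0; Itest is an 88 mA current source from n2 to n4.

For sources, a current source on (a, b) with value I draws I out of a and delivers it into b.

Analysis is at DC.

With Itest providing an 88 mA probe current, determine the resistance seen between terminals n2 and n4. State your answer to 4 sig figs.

R_eq = 779.5 Ω

Element admittances at DC:
  Y(R1) = 0.0002994 S between n7,n1
  Y(R2) = 0.04082 S between n2,n7
  Y(R3) = 0.001000 S between n6,n0
  Y(R4) = 0.0004717 S between n1,n3
  Y(R5) = 0.08264 S between n1,n3
  Y(R6) = 0.06250 S between n5,n2
  Y(R7) = 0.02740 S between n0,n1
  Y(R8) = 0.0004566 S between n5,n3
  Y(R9) = 0.0004651 S between n0,n5
  Y(R10) = 0.0009174 S between n0,n4
  Y(R11) = 0.4525 S between n0,n7
  Y(R12) = 0.0002273 S between n7,n6
  Y(R13) = 0.0003891 S between n4,n1
  Y(R14) = 0.07937 S between n3,n1
  Y(R15) = 0.0006803 S between n2,n6
  Y(R16) = 0.0001381 S between n6,n7
  Y(R17) = 0.0003413 S between n0,n3
  Y(R18) = 0.3367 S between n5,n0
  Itest: injects 0.088 A into n4 (from n2)
Assemble and solve the 7×7 MNA system:
  V(n1)=0.9079  V(n2)=-0.9702  V(n3)=0.9031  V(n4)=67.62  V(n5)=-0.1505  V(n6)=-0.3369  V(n7)=-0.07986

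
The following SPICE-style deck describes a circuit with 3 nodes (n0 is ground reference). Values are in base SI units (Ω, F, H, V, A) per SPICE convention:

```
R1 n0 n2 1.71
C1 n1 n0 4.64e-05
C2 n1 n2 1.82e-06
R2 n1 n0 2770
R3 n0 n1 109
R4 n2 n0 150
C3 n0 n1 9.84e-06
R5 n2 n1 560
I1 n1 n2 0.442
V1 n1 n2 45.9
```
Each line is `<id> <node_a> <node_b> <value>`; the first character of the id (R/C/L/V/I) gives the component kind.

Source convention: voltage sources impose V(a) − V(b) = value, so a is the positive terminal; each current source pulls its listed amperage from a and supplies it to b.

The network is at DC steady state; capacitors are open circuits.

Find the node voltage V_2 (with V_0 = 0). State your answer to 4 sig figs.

MNA unknowns: 2 node voltages V₁..V_2 plus 1 source current (V1)
R1: Y=0.5848 on G[0,2]
C1: Y=0.000 on G[1,0]
C2: Y=0.000 on G[1,2]
R2: Y=0.0003610 on G[1,0]
R3: Y=0.009174 on G[0,1]
R4: Y=0.006667 on G[2,0]
C3: Y=0.000 on G[0,1]
R5: Y=0.001786 on G[2,1]
I1: z[1]−=0.442, z[2]+=0.442
V1: row V1−V2=45.9, i_V1 at 1,2
solve → V1=45.17, V2=-0.7282
aux → i_V1=-0.9547

-0.7282 V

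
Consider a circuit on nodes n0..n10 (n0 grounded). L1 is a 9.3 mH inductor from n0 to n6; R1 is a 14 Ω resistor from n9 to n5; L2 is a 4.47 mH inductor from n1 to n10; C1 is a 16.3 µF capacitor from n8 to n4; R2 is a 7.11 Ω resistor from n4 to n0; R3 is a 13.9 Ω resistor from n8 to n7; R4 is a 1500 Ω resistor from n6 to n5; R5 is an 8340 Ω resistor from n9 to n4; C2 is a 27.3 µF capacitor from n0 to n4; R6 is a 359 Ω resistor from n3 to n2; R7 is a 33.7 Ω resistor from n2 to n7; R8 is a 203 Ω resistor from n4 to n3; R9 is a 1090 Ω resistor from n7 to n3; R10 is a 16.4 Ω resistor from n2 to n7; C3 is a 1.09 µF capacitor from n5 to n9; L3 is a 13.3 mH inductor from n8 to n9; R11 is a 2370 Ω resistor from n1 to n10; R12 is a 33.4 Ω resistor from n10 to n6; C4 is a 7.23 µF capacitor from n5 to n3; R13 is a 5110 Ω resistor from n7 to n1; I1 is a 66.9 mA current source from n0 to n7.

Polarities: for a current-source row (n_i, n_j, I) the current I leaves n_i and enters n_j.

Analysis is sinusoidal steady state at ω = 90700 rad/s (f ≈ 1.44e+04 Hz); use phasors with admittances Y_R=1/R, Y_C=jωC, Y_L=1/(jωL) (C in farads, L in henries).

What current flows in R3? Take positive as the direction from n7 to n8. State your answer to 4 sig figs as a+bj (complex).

0.06479+0.0003292j A

Apply KCL at each of the 10 non-ground nodes and solve the resulting linear system.
Node n1: branches {L2, R11, R13} → V_1 = 0.2117+0.2641j
Node n2: branches {R6, R7, R10} → V_2 = 0.8859-0.06393j
Node n3: branches {R6, R8, R9, C4} → V_3 = 0.3559+0.006983j
Node n4: branches {C1, R2, R5, C2, R8} → V_4 = 0.001606-0.02682j
Node n5: branches {R1, R4, C3, C4} → V_5 = 0.3566+0.007336j
Node n6: branches {L1, R4, R12} → V_6 = 0.1726+0.2174j
Node n7: branches {R3, R7, R9, R10, R13, I1} → V_7 = 0.9022-0.06611j
Node n8: branches {C1, R3, L3} → V_8 = 0.001629-0.07069j
Node n9: branches {R1, R5, C3, L3} → V_9 = 0.3580+0.009460j
Node n10: branches {L2, R11, R12} → V_10 = 0.1772+0.2153j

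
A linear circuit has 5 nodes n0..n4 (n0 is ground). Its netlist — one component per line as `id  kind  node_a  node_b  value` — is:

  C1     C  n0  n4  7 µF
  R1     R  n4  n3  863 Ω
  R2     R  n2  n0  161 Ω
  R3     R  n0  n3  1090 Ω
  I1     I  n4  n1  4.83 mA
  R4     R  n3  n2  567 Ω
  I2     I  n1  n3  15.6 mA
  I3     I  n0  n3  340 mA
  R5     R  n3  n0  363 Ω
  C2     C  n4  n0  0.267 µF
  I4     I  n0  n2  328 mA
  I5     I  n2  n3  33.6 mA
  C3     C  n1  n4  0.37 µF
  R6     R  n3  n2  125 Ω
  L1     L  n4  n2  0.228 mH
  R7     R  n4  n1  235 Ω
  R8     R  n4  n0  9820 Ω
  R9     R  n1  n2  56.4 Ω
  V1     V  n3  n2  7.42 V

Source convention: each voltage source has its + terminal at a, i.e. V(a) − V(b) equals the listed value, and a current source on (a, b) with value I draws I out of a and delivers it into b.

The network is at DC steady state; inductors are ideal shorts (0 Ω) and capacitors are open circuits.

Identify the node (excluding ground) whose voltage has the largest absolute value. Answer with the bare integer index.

3

Element admittances at DC:
  Y(C1) = 0.000 S between n0,n4
  Y(R1) = 0.001159 S between n4,n3
  Y(R2) = 0.006211 S between n2,n0
  Y(R3) = 0.0009174 S between n0,n3
  I1: injects 0.00483 A into n1 (from n4)
  Y(R4) = 0.001764 S between n3,n2
  I2: injects 0.0156 A into n3 (from n1)
  I3: injects 0.34 A into n3 (from n0)
  Y(R5) = 0.002755 S between n3,n0
  Y(C2) = 0.000 S between n4,n0
  I4: injects 0.328 A into n2 (from n0)
  I5: injects 0.0336 A into n3 (from n2)
  Y(C3) = 0.000 S between n1,n4
  Y(R6) = 0.008000 S between n3,n2
  L1: short n4↔n2 (DC inductor)
  Y(R7) = 0.004255 S between n4,n1
  Y(R8) = 0.0001018 S between n4,n0
  Y(R9) = 0.01773 S between n1,n2
  V1: constraint V(n3)−V(n2) = 7.42
Assemble and solve the 6×6 MNA system:
  V(n1)=63.68  V(n2)=64.17  V(n3)=71.59  V(n4)=64.17
  i(L1)=-0.004851  i(V1)=0.04526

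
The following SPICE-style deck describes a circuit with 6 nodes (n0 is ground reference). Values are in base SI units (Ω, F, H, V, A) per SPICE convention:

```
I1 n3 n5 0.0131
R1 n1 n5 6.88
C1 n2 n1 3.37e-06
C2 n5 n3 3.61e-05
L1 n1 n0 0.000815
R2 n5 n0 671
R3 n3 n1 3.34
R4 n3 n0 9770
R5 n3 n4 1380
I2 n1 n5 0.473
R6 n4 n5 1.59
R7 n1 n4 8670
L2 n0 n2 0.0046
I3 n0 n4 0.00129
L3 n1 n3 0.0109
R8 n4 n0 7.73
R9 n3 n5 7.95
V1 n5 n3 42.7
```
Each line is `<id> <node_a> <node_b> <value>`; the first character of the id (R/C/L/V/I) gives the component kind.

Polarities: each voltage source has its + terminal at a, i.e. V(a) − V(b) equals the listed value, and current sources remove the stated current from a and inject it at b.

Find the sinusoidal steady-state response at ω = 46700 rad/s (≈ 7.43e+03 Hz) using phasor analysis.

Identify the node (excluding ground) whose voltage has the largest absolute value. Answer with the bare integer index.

3

MNA unknowns: 5 node voltages V₁..V_5 plus 1 source current (V1)
I1: z[3]−=0.0131, z[5]+=0.0131
R1: Y=0.1453+0.000j on G[1,5]
C1: Y=0.000+0.1574j on G[2,1]
C2: Y=0.000+1.686j on G[5,3]
L1: Y=0.000-0.02627j on G[1,0]
R2: Y=0.001490+0.000j on G[5,0]
R3: Y=0.2994+0.000j on G[3,1]
R4: Y=0.0001024+0.000j on G[3,0]
R5: Y=0.0007246+0.000j on G[3,4]
I2: z[1]−=0.473, z[5]+=0.473
R6: Y=0.6289+0.000j on G[4,5]
R7: Y=0.0001153+0.000j on G[1,4]
L2: Y=0.000-0.004655j on G[0,2]
I3: z[0]−=0.00129, z[4]+=0.00129
L3: Y=0.000-0.001965j on G[1,3]
R8: Y=0.1294+0.000j on G[4,0]
R9: Y=0.1258+0.000j on G[3,5]
V1: row V5−V3=42.7, i_V1 at 5,3
solve → V1=-26.38-9.309j, V2=-27.19-9.593j, V3=-39.94-7.526j, V4=2.246-6.244j, V5=2.759-7.526j
aux → i_V1=-9.448-71.43j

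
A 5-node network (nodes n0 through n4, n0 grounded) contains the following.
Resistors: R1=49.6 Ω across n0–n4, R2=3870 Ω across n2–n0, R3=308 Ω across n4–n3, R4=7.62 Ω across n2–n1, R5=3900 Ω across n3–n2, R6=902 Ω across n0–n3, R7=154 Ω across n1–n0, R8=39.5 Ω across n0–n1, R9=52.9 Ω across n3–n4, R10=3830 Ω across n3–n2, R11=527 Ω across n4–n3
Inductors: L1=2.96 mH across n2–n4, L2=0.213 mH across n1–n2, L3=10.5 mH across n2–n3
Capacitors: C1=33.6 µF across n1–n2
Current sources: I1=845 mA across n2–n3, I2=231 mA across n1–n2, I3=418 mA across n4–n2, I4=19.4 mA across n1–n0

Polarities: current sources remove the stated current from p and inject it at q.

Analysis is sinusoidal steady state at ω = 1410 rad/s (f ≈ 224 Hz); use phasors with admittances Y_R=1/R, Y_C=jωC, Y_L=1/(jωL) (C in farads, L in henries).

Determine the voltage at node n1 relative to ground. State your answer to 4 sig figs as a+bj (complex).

0.008516+0.1618j V

MNA unknowns: 4 node voltages V₁..V_4
R1: Y=0.02016+0.000j on G[0,4]
L1: Y=0.000-0.2396j on G[2,4]
R2: Y=0.0002584+0.000j on G[2,0]
L2: Y=0.000-3.330j on G[1,2]
R3: Y=0.003247+0.000j on G[4,3]
R4: Y=0.1312+0.000j on G[2,1]
C1: Y=0.000+0.04738j on G[1,2]
R5: Y=0.0002564+0.000j on G[3,2]
I1: z[2]−=0.845, z[3]+=0.845
R6: Y=0.001109+0.000j on G[0,3]
I2: z[1]−=0.231, z[2]+=0.231
I3: z[4]−=0.418, z[2]+=0.418
R7: Y=0.006494+0.000j on G[1,0]
R8: Y=0.02532+0.000j on G[0,1]
R9: Y=0.01890+0.000j on G[3,4]
R10: Y=0.0002611+0.000j on G[3,2]
R11: Y=0.001898+0.000j on G[4,3]
L3: Y=0.000-0.06754j on G[2,3]
I4: z[1]−=0.0194, z[0]+=0.0194
solve → V1=0.008516+0.1618j, V2=0.009999+0.2382j, V3=4.360+10.66j, V4=-1.216-0.8445j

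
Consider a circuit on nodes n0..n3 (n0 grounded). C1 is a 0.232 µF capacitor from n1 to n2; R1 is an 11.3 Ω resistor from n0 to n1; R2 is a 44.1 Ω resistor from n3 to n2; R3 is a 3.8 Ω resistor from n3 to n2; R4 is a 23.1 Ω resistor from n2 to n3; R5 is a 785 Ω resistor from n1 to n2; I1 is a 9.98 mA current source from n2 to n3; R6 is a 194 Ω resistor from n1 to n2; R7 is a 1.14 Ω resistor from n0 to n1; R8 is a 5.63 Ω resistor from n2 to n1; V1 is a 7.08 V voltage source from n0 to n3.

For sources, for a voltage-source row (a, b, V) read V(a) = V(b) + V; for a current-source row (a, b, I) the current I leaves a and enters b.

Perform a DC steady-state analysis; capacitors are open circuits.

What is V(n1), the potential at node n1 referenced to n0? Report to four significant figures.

-0.7745 V

Element admittances at DC:
  Y(C1) = 0.000 S between n1,n2
  Y(R1) = 0.08850 S between n0,n1
  Y(R2) = 0.02268 S between n3,n2
  Y(R3) = 0.2632 S between n3,n2
  Y(R4) = 0.04329 S between n2,n3
  Y(R5) = 0.001274 S between n1,n2
  I1: injects 0.00998 A into n3 (from n2)
  Y(R6) = 0.005155 S between n1,n2
  Y(R7) = 0.8772 S between n0,n1
  Y(R8) = 0.1776 S between n2,n1
  V1: constraint V(n0)−V(n3) = 7.08
Assemble and solve the 4×4 MNA system:
  V(n1)=-0.7745  V(n2)=-4.838  V(n3)=-7.080
  i(V1)=-0.7479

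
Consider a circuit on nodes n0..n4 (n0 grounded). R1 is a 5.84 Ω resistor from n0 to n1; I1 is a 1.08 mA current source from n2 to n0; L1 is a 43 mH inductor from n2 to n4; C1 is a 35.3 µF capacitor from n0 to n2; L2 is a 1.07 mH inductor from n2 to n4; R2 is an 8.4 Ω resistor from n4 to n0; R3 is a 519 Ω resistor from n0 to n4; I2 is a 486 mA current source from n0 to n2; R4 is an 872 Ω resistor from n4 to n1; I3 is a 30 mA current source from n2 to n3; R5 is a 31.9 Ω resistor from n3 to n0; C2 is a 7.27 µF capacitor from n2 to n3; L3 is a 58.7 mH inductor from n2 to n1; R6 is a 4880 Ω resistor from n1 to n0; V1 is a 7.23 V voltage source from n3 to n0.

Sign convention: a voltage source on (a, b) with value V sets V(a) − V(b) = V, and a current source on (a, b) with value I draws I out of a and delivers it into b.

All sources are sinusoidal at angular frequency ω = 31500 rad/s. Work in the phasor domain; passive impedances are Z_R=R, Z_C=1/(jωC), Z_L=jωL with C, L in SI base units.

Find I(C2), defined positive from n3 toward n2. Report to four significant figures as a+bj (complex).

-0.07784+1.366j A

MNA unknowns: 4 node voltages V₁..V_4 plus 1 source current (V1)
R1: Y=0.1712+0.000j on G[0,1]
I1: z[2]−=0.00108, z[0]+=0.00108
L1: Y=0.000-0.0007383j on G[2,4]
C1: Y=0.000+1.112j on G[0,2]
L2: Y=0.000-0.02967j on G[2,4]
R2: Y=0.1190+0.000j on G[4,0]
R3: Y=0.001927+0.000j on G[0,4]
I2: z[0]−=0.486, z[2]+=0.486
R4: Y=0.001147+0.000j on G[4,1]
I3: z[2]−=0.03, z[3]+=0.03
R5: Y=0.03135+0.000j on G[3,0]
C2: Y=0.000+0.2290j on G[2,3]
L3: Y=0.000-0.0005408j on G[2,1]
R6: Y=0.0002049+0.000j on G[1,0]
V1: row V3−V0=7.23, i_V1 at 3,0
solve → V1=-0.001085-0.006066j, V2=1.264-0.3399j, V3=7.230+0.000j, V4=-0.005901-0.3163j
aux → i_V1=-0.1188-1.366j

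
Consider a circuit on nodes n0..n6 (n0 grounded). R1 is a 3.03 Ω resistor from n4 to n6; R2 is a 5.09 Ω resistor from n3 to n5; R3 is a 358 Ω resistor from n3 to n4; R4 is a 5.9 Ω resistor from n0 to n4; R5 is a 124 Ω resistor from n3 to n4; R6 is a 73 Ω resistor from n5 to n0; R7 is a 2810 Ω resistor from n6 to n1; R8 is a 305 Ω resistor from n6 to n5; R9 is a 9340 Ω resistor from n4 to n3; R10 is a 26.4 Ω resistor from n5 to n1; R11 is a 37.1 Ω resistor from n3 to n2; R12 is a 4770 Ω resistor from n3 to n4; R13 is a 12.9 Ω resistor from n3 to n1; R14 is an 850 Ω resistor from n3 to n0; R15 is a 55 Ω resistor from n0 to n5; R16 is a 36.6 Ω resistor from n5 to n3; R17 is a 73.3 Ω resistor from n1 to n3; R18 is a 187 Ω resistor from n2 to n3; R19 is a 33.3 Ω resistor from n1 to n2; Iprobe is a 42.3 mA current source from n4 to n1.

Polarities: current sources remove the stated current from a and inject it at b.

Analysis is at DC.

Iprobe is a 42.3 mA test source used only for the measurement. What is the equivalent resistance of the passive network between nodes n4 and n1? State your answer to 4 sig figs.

MNA unknowns: 6 node voltages V₁..V_6
R1: Y=0.3300 on G[4,6]
R2: Y=0.1965 on G[3,5]
R3: Y=0.002793 on G[3,4]
R4: Y=0.1695 on G[0,4]
R5: Y=0.008065 on G[3,4]
R6: Y=0.01370 on G[5,0]
R7: Y=0.0003559 on G[6,1]
R8: Y=0.003279 on G[6,5]
R9: Y=0.0001071 on G[4,3]
R10: Y=0.03788 on G[5,1]
R11: Y=0.02695 on G[3,2]
R12: Y=0.0002096 on G[3,4]
R13: Y=0.07752 on G[3,1]
R14: Y=0.001176 on G[3,0]
R15: Y=0.01818 on G[0,5]
R16: Y=0.02732 on G[5,3]
R17: Y=0.01364 on G[1,3]
R18: Y=0.005348 on G[2,3]
R19: Y=0.03003 on G[1,2]
Iprobe: z[4]−=0.0423, z[1]+=0.0423
solve → V1=1.157, V2=1.017, V3=0.8862, V4=-0.1593, V5=0.8141, V6=-0.1483

R_eq = 31.11 Ω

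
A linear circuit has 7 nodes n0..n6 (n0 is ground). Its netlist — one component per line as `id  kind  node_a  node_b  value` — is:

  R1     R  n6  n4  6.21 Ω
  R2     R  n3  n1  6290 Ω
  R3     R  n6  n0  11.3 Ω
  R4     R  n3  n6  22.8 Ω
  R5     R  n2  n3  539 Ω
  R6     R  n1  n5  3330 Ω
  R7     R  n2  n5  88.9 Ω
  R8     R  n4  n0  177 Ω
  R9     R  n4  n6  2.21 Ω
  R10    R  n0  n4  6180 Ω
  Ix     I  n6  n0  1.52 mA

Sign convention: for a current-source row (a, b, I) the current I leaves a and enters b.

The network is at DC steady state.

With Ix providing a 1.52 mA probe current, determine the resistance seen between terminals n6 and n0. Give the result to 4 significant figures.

MNA unknowns: 6 node voltages V₁..V_6
R1: Y=0.1610 on G[6,4]
R2: Y=0.0001590 on G[3,1]
R3: Y=0.08850 on G[6,0]
R4: Y=0.04386 on G[3,6]
R5: Y=0.001855 on G[2,3]
R6: Y=0.0003003 on G[1,5]
R7: Y=0.01125 on G[2,5]
R8: Y=0.005650 on G[4,0]
R9: Y=0.4525 on G[4,6]
R10: Y=0.0001618 on G[0,4]
Ix: z[6]−=0.00152, z[0]+=0.00152
solve → V1=-0.01613, V2=-0.01613, V3=-0.01613, V4=-0.01598, V5=-0.01613, V6=-0.01613

R_eq = 10.61 Ω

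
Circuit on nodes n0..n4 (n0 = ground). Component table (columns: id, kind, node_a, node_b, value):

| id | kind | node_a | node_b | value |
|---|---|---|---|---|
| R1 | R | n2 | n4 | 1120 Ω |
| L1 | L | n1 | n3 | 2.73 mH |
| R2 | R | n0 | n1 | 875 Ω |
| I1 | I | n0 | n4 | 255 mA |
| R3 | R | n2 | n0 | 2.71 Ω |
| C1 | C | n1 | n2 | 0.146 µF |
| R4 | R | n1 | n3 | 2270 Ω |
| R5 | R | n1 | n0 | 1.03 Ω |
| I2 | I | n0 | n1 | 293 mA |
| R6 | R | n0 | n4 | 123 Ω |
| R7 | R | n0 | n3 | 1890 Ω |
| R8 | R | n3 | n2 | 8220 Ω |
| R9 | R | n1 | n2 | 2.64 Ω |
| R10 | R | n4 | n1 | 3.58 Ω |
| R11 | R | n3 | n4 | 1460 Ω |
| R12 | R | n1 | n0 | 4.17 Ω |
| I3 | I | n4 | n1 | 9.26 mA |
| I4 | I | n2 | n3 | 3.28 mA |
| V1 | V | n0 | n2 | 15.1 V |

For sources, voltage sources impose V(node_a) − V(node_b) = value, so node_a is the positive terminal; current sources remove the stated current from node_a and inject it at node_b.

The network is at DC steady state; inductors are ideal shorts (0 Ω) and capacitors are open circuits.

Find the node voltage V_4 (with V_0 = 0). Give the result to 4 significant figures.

-2.340 V

Apply KCL at each of the 4 non-ground nodes and solve the resulting linear system.
Node n1: branches {L1, R2, C1, R4, R5, I2, R9, R10, R12, I3} → V_1 = -3.244
Node n2: branches {R1, R3, C1, R8, R9, I4, V1} → V_2 = -15.10
Node n3: branches {L1, R4, R7, R8, R11, I4} → V_3 = -3.244
Node n4: branches {R1, I1, R6, R10, R11, I3} → V_4 = -2.340
Source currents: i(L1)=-0.004174, i(V1)=-10.07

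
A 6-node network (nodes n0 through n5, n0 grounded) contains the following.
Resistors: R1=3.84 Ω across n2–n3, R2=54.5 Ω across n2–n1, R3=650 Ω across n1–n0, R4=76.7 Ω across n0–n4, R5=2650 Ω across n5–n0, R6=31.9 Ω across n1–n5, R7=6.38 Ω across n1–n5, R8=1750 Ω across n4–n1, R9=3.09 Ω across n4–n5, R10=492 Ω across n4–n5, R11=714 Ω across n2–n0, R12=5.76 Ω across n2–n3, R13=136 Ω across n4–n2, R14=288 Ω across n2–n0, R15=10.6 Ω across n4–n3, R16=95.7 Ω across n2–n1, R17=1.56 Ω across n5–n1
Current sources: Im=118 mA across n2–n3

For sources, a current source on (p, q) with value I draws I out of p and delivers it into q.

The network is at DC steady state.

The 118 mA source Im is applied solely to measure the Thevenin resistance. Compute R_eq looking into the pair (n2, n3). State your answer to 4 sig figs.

R_eq = 2.172 Ω

Apply KCL at each of the 5 non-ground nodes and solve the resulting linear system.
Node n1: branches {R2, R3, R6, R7, R8, R16, R17} → V_1 = 0.02685
Node n2: branches {R1, R2, R11, R12, R13, R14, R16, Im} → V_2 = -0.1374
Node n3: branches {R1, R12, R15, Im} → V_3 = 0.1189
Node n4: branches {R4, R8, R9, R10, R13, R15} → V_4 = 0.04725
Node n5: branches {R5, R6, R7, R9, R10, R17} → V_5 = 0.03259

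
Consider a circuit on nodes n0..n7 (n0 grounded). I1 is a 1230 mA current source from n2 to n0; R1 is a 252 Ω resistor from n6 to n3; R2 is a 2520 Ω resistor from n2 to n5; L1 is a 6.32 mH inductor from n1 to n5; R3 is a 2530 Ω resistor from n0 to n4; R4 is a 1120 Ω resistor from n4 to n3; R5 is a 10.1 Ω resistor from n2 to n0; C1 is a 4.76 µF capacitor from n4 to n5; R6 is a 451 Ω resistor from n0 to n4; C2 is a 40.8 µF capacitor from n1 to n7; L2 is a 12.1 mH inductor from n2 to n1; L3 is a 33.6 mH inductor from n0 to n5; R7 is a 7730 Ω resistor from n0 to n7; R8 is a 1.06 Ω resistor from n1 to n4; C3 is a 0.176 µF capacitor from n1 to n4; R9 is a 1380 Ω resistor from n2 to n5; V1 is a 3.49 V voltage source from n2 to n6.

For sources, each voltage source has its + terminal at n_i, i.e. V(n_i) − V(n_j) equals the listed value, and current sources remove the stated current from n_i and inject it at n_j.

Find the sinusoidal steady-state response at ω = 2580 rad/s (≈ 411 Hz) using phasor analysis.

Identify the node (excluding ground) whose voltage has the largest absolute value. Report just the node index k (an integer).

6

Element admittances at ω=2580 rad/s:
  I1: injects 1.23 A into n0 (from n2)
  Y(R1) = 0.003968+0.000j S between n6,n3
  Y(R2) = 0.0003968+0.000j S between n2,n5
  Y(L1) = 0.000-0.06133j S between n1,n5
  Y(R3) = 0.0003953+0.000j S between n0,n4
  Y(R4) = 0.0008929+0.000j S between n4,n3
  Y(R5) = 0.09901+0.000j S between n2,n0
  Y(C1) = 0.000+0.01228j S between n4,n5
  Y(R6) = 0.002217+0.000j S between n0,n4
  Y(C2) = 0.000+0.1053j S between n1,n7
  Y(L2) = 0.000-0.03203j S between n2,n1
  Y(L3) = 0.000-0.01154j S between n0,n5
  Y(R7) = 0.0001294+0.000j S between n0,n7
  Y(R8) = 0.9434+0.000j S between n1,n4
  Y(C3) = 0.000+0.0004541j S between n1,n4
  Y(R9) = 0.0007246+0.000j S between n2,n5
  V1: constraint V(n2)−V(n6) = 3.49
Assemble and solve the 8×8 MNA system:
  V(n1)=-9.382-0.2675j  V(n2)=-12.13-0.8774j  V(n3)=-14.47-0.7611j  V(n4)=-9.360-0.2443j  V(n5)=-7.589-0.3053j  V(n6)=-15.62-0.8774j  V(n7)=-9.381-0.2790j
  i(V1)=-0.004561-0.0004615j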